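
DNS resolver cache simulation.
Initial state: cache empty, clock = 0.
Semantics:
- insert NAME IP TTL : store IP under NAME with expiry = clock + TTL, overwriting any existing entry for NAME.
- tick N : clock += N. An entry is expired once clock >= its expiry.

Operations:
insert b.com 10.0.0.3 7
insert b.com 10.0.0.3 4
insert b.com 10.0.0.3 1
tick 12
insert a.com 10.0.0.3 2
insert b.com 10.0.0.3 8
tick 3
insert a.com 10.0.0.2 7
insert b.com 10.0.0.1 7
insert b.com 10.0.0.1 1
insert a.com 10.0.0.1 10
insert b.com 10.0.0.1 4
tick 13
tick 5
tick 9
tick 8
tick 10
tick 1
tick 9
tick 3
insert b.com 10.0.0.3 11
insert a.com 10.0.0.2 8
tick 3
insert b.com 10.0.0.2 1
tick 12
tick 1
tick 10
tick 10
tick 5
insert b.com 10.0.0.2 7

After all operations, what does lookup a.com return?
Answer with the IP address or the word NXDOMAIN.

Answer: NXDOMAIN

Derivation:
Op 1: insert b.com -> 10.0.0.3 (expiry=0+7=7). clock=0
Op 2: insert b.com -> 10.0.0.3 (expiry=0+4=4). clock=0
Op 3: insert b.com -> 10.0.0.3 (expiry=0+1=1). clock=0
Op 4: tick 12 -> clock=12. purged={b.com}
Op 5: insert a.com -> 10.0.0.3 (expiry=12+2=14). clock=12
Op 6: insert b.com -> 10.0.0.3 (expiry=12+8=20). clock=12
Op 7: tick 3 -> clock=15. purged={a.com}
Op 8: insert a.com -> 10.0.0.2 (expiry=15+7=22). clock=15
Op 9: insert b.com -> 10.0.0.1 (expiry=15+7=22). clock=15
Op 10: insert b.com -> 10.0.0.1 (expiry=15+1=16). clock=15
Op 11: insert a.com -> 10.0.0.1 (expiry=15+10=25). clock=15
Op 12: insert b.com -> 10.0.0.1 (expiry=15+4=19). clock=15
Op 13: tick 13 -> clock=28. purged={a.com,b.com}
Op 14: tick 5 -> clock=33.
Op 15: tick 9 -> clock=42.
Op 16: tick 8 -> clock=50.
Op 17: tick 10 -> clock=60.
Op 18: tick 1 -> clock=61.
Op 19: tick 9 -> clock=70.
Op 20: tick 3 -> clock=73.
Op 21: insert b.com -> 10.0.0.3 (expiry=73+11=84). clock=73
Op 22: insert a.com -> 10.0.0.2 (expiry=73+8=81). clock=73
Op 23: tick 3 -> clock=76.
Op 24: insert b.com -> 10.0.0.2 (expiry=76+1=77). clock=76
Op 25: tick 12 -> clock=88. purged={a.com,b.com}
Op 26: tick 1 -> clock=89.
Op 27: tick 10 -> clock=99.
Op 28: tick 10 -> clock=109.
Op 29: tick 5 -> clock=114.
Op 30: insert b.com -> 10.0.0.2 (expiry=114+7=121). clock=114
lookup a.com: not in cache (expired or never inserted)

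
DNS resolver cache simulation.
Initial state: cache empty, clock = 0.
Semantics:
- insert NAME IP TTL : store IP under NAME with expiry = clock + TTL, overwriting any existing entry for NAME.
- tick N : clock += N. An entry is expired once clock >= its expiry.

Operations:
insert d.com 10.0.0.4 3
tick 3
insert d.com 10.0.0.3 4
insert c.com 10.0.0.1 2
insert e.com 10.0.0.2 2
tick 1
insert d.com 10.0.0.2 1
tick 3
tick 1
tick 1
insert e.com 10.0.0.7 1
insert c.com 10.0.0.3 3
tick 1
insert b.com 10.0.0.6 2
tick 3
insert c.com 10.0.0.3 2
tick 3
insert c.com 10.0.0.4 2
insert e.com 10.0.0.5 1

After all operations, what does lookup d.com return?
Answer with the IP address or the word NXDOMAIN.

Answer: NXDOMAIN

Derivation:
Op 1: insert d.com -> 10.0.0.4 (expiry=0+3=3). clock=0
Op 2: tick 3 -> clock=3. purged={d.com}
Op 3: insert d.com -> 10.0.0.3 (expiry=3+4=7). clock=3
Op 4: insert c.com -> 10.0.0.1 (expiry=3+2=5). clock=3
Op 5: insert e.com -> 10.0.0.2 (expiry=3+2=5). clock=3
Op 6: tick 1 -> clock=4.
Op 7: insert d.com -> 10.0.0.2 (expiry=4+1=5). clock=4
Op 8: tick 3 -> clock=7. purged={c.com,d.com,e.com}
Op 9: tick 1 -> clock=8.
Op 10: tick 1 -> clock=9.
Op 11: insert e.com -> 10.0.0.7 (expiry=9+1=10). clock=9
Op 12: insert c.com -> 10.0.0.3 (expiry=9+3=12). clock=9
Op 13: tick 1 -> clock=10. purged={e.com}
Op 14: insert b.com -> 10.0.0.6 (expiry=10+2=12). clock=10
Op 15: tick 3 -> clock=13. purged={b.com,c.com}
Op 16: insert c.com -> 10.0.0.3 (expiry=13+2=15). clock=13
Op 17: tick 3 -> clock=16. purged={c.com}
Op 18: insert c.com -> 10.0.0.4 (expiry=16+2=18). clock=16
Op 19: insert e.com -> 10.0.0.5 (expiry=16+1=17). clock=16
lookup d.com: not in cache (expired or never inserted)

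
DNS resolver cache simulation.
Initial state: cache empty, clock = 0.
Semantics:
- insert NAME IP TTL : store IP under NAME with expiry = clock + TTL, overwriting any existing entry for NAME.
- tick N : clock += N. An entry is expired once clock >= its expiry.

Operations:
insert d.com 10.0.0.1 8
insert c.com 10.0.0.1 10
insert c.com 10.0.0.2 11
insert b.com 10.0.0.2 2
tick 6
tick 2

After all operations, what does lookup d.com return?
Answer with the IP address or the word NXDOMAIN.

Answer: NXDOMAIN

Derivation:
Op 1: insert d.com -> 10.0.0.1 (expiry=0+8=8). clock=0
Op 2: insert c.com -> 10.0.0.1 (expiry=0+10=10). clock=0
Op 3: insert c.com -> 10.0.0.2 (expiry=0+11=11). clock=0
Op 4: insert b.com -> 10.0.0.2 (expiry=0+2=2). clock=0
Op 5: tick 6 -> clock=6. purged={b.com}
Op 6: tick 2 -> clock=8. purged={d.com}
lookup d.com: not in cache (expired or never inserted)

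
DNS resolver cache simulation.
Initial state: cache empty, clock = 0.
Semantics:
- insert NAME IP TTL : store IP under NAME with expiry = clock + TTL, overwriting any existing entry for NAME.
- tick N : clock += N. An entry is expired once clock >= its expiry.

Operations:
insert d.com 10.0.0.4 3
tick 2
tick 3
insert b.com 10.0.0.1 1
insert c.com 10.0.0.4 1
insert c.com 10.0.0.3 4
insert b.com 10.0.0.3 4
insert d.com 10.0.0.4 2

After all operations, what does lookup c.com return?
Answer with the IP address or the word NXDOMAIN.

Op 1: insert d.com -> 10.0.0.4 (expiry=0+3=3). clock=0
Op 2: tick 2 -> clock=2.
Op 3: tick 3 -> clock=5. purged={d.com}
Op 4: insert b.com -> 10.0.0.1 (expiry=5+1=6). clock=5
Op 5: insert c.com -> 10.0.0.4 (expiry=5+1=6). clock=5
Op 6: insert c.com -> 10.0.0.3 (expiry=5+4=9). clock=5
Op 7: insert b.com -> 10.0.0.3 (expiry=5+4=9). clock=5
Op 8: insert d.com -> 10.0.0.4 (expiry=5+2=7). clock=5
lookup c.com: present, ip=10.0.0.3 expiry=9 > clock=5

Answer: 10.0.0.3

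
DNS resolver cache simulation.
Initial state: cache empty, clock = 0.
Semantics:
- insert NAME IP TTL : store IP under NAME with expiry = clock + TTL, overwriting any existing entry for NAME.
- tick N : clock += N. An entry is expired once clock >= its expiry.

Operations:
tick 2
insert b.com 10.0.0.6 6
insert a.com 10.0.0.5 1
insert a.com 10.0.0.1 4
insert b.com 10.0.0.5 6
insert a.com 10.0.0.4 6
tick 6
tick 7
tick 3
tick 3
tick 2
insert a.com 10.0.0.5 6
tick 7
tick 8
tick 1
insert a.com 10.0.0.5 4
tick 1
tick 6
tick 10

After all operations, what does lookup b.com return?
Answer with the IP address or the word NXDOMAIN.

Op 1: tick 2 -> clock=2.
Op 2: insert b.com -> 10.0.0.6 (expiry=2+6=8). clock=2
Op 3: insert a.com -> 10.0.0.5 (expiry=2+1=3). clock=2
Op 4: insert a.com -> 10.0.0.1 (expiry=2+4=6). clock=2
Op 5: insert b.com -> 10.0.0.5 (expiry=2+6=8). clock=2
Op 6: insert a.com -> 10.0.0.4 (expiry=2+6=8). clock=2
Op 7: tick 6 -> clock=8. purged={a.com,b.com}
Op 8: tick 7 -> clock=15.
Op 9: tick 3 -> clock=18.
Op 10: tick 3 -> clock=21.
Op 11: tick 2 -> clock=23.
Op 12: insert a.com -> 10.0.0.5 (expiry=23+6=29). clock=23
Op 13: tick 7 -> clock=30. purged={a.com}
Op 14: tick 8 -> clock=38.
Op 15: tick 1 -> clock=39.
Op 16: insert a.com -> 10.0.0.5 (expiry=39+4=43). clock=39
Op 17: tick 1 -> clock=40.
Op 18: tick 6 -> clock=46. purged={a.com}
Op 19: tick 10 -> clock=56.
lookup b.com: not in cache (expired or never inserted)

Answer: NXDOMAIN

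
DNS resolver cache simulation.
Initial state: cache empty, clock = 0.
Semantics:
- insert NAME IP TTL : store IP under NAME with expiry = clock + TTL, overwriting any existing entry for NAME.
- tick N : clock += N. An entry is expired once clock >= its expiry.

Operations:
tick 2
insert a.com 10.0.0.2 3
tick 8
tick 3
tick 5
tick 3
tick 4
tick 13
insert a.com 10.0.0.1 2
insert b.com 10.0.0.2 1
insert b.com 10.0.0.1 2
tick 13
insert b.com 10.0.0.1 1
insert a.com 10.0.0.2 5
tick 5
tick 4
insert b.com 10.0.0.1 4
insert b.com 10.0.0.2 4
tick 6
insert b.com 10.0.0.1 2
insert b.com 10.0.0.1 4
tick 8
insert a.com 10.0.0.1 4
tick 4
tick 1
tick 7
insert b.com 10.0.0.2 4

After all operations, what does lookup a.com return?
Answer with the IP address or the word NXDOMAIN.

Op 1: tick 2 -> clock=2.
Op 2: insert a.com -> 10.0.0.2 (expiry=2+3=5). clock=2
Op 3: tick 8 -> clock=10. purged={a.com}
Op 4: tick 3 -> clock=13.
Op 5: tick 5 -> clock=18.
Op 6: tick 3 -> clock=21.
Op 7: tick 4 -> clock=25.
Op 8: tick 13 -> clock=38.
Op 9: insert a.com -> 10.0.0.1 (expiry=38+2=40). clock=38
Op 10: insert b.com -> 10.0.0.2 (expiry=38+1=39). clock=38
Op 11: insert b.com -> 10.0.0.1 (expiry=38+2=40). clock=38
Op 12: tick 13 -> clock=51. purged={a.com,b.com}
Op 13: insert b.com -> 10.0.0.1 (expiry=51+1=52). clock=51
Op 14: insert a.com -> 10.0.0.2 (expiry=51+5=56). clock=51
Op 15: tick 5 -> clock=56. purged={a.com,b.com}
Op 16: tick 4 -> clock=60.
Op 17: insert b.com -> 10.0.0.1 (expiry=60+4=64). clock=60
Op 18: insert b.com -> 10.0.0.2 (expiry=60+4=64). clock=60
Op 19: tick 6 -> clock=66. purged={b.com}
Op 20: insert b.com -> 10.0.0.1 (expiry=66+2=68). clock=66
Op 21: insert b.com -> 10.0.0.1 (expiry=66+4=70). clock=66
Op 22: tick 8 -> clock=74. purged={b.com}
Op 23: insert a.com -> 10.0.0.1 (expiry=74+4=78). clock=74
Op 24: tick 4 -> clock=78. purged={a.com}
Op 25: tick 1 -> clock=79.
Op 26: tick 7 -> clock=86.
Op 27: insert b.com -> 10.0.0.2 (expiry=86+4=90). clock=86
lookup a.com: not in cache (expired or never inserted)

Answer: NXDOMAIN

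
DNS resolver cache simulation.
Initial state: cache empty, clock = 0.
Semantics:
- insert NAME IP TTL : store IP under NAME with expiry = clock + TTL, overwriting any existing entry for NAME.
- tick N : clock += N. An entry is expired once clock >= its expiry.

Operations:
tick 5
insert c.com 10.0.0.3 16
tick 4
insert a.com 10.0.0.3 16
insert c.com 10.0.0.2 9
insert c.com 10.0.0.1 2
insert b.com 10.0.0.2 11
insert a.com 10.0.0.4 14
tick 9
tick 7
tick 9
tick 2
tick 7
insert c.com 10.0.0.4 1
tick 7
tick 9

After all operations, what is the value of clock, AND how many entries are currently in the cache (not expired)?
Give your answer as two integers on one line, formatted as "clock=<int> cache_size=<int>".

Answer: clock=59 cache_size=0

Derivation:
Op 1: tick 5 -> clock=5.
Op 2: insert c.com -> 10.0.0.3 (expiry=5+16=21). clock=5
Op 3: tick 4 -> clock=9.
Op 4: insert a.com -> 10.0.0.3 (expiry=9+16=25). clock=9
Op 5: insert c.com -> 10.0.0.2 (expiry=9+9=18). clock=9
Op 6: insert c.com -> 10.0.0.1 (expiry=9+2=11). clock=9
Op 7: insert b.com -> 10.0.0.2 (expiry=9+11=20). clock=9
Op 8: insert a.com -> 10.0.0.4 (expiry=9+14=23). clock=9
Op 9: tick 9 -> clock=18. purged={c.com}
Op 10: tick 7 -> clock=25. purged={a.com,b.com}
Op 11: tick 9 -> clock=34.
Op 12: tick 2 -> clock=36.
Op 13: tick 7 -> clock=43.
Op 14: insert c.com -> 10.0.0.4 (expiry=43+1=44). clock=43
Op 15: tick 7 -> clock=50. purged={c.com}
Op 16: tick 9 -> clock=59.
Final clock = 59
Final cache (unexpired): {} -> size=0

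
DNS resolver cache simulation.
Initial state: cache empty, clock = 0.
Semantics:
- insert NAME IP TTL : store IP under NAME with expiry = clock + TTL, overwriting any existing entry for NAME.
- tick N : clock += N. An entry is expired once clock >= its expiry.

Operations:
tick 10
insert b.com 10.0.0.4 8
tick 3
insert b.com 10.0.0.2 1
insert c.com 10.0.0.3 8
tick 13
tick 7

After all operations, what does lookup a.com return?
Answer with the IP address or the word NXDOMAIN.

Answer: NXDOMAIN

Derivation:
Op 1: tick 10 -> clock=10.
Op 2: insert b.com -> 10.0.0.4 (expiry=10+8=18). clock=10
Op 3: tick 3 -> clock=13.
Op 4: insert b.com -> 10.0.0.2 (expiry=13+1=14). clock=13
Op 5: insert c.com -> 10.0.0.3 (expiry=13+8=21). clock=13
Op 6: tick 13 -> clock=26. purged={b.com,c.com}
Op 7: tick 7 -> clock=33.
lookup a.com: not in cache (expired or never inserted)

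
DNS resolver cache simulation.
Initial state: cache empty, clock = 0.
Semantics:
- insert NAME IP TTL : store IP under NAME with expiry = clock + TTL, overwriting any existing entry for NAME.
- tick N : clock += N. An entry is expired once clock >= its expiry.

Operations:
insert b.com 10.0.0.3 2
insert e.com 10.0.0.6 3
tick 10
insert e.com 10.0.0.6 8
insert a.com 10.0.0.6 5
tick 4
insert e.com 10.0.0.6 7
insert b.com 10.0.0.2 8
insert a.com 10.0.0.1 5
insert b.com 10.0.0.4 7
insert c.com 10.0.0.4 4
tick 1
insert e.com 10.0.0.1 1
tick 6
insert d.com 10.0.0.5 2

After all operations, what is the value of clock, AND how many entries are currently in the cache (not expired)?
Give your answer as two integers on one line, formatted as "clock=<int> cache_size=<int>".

Op 1: insert b.com -> 10.0.0.3 (expiry=0+2=2). clock=0
Op 2: insert e.com -> 10.0.0.6 (expiry=0+3=3). clock=0
Op 3: tick 10 -> clock=10. purged={b.com,e.com}
Op 4: insert e.com -> 10.0.0.6 (expiry=10+8=18). clock=10
Op 5: insert a.com -> 10.0.0.6 (expiry=10+5=15). clock=10
Op 6: tick 4 -> clock=14.
Op 7: insert e.com -> 10.0.0.6 (expiry=14+7=21). clock=14
Op 8: insert b.com -> 10.0.0.2 (expiry=14+8=22). clock=14
Op 9: insert a.com -> 10.0.0.1 (expiry=14+5=19). clock=14
Op 10: insert b.com -> 10.0.0.4 (expiry=14+7=21). clock=14
Op 11: insert c.com -> 10.0.0.4 (expiry=14+4=18). clock=14
Op 12: tick 1 -> clock=15.
Op 13: insert e.com -> 10.0.0.1 (expiry=15+1=16). clock=15
Op 14: tick 6 -> clock=21. purged={a.com,b.com,c.com,e.com}
Op 15: insert d.com -> 10.0.0.5 (expiry=21+2=23). clock=21
Final clock = 21
Final cache (unexpired): {d.com} -> size=1

Answer: clock=21 cache_size=1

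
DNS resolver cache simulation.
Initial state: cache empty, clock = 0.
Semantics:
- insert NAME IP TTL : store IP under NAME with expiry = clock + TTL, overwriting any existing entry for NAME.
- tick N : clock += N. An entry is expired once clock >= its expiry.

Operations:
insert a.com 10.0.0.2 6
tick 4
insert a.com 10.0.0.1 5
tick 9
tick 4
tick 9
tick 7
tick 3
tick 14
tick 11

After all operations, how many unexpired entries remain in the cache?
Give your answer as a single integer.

Answer: 0

Derivation:
Op 1: insert a.com -> 10.0.0.2 (expiry=0+6=6). clock=0
Op 2: tick 4 -> clock=4.
Op 3: insert a.com -> 10.0.0.1 (expiry=4+5=9). clock=4
Op 4: tick 9 -> clock=13. purged={a.com}
Op 5: tick 4 -> clock=17.
Op 6: tick 9 -> clock=26.
Op 7: tick 7 -> clock=33.
Op 8: tick 3 -> clock=36.
Op 9: tick 14 -> clock=50.
Op 10: tick 11 -> clock=61.
Final cache (unexpired): {} -> size=0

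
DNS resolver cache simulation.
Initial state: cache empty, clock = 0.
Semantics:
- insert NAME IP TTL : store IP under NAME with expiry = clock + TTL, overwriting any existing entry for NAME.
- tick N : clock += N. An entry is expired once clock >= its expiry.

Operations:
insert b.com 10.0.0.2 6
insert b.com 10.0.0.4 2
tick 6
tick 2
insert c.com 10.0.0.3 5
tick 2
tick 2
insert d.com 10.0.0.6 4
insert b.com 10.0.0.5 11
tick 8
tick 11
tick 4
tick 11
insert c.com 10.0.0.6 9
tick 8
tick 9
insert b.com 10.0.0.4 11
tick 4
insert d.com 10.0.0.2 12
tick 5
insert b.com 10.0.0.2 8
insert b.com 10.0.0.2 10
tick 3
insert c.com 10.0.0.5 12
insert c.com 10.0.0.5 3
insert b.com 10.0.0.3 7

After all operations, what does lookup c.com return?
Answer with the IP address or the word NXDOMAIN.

Op 1: insert b.com -> 10.0.0.2 (expiry=0+6=6). clock=0
Op 2: insert b.com -> 10.0.0.4 (expiry=0+2=2). clock=0
Op 3: tick 6 -> clock=6. purged={b.com}
Op 4: tick 2 -> clock=8.
Op 5: insert c.com -> 10.0.0.3 (expiry=8+5=13). clock=8
Op 6: tick 2 -> clock=10.
Op 7: tick 2 -> clock=12.
Op 8: insert d.com -> 10.0.0.6 (expiry=12+4=16). clock=12
Op 9: insert b.com -> 10.0.0.5 (expiry=12+11=23). clock=12
Op 10: tick 8 -> clock=20. purged={c.com,d.com}
Op 11: tick 11 -> clock=31. purged={b.com}
Op 12: tick 4 -> clock=35.
Op 13: tick 11 -> clock=46.
Op 14: insert c.com -> 10.0.0.6 (expiry=46+9=55). clock=46
Op 15: tick 8 -> clock=54.
Op 16: tick 9 -> clock=63. purged={c.com}
Op 17: insert b.com -> 10.0.0.4 (expiry=63+11=74). clock=63
Op 18: tick 4 -> clock=67.
Op 19: insert d.com -> 10.0.0.2 (expiry=67+12=79). clock=67
Op 20: tick 5 -> clock=72.
Op 21: insert b.com -> 10.0.0.2 (expiry=72+8=80). clock=72
Op 22: insert b.com -> 10.0.0.2 (expiry=72+10=82). clock=72
Op 23: tick 3 -> clock=75.
Op 24: insert c.com -> 10.0.0.5 (expiry=75+12=87). clock=75
Op 25: insert c.com -> 10.0.0.5 (expiry=75+3=78). clock=75
Op 26: insert b.com -> 10.0.0.3 (expiry=75+7=82). clock=75
lookup c.com: present, ip=10.0.0.5 expiry=78 > clock=75

Answer: 10.0.0.5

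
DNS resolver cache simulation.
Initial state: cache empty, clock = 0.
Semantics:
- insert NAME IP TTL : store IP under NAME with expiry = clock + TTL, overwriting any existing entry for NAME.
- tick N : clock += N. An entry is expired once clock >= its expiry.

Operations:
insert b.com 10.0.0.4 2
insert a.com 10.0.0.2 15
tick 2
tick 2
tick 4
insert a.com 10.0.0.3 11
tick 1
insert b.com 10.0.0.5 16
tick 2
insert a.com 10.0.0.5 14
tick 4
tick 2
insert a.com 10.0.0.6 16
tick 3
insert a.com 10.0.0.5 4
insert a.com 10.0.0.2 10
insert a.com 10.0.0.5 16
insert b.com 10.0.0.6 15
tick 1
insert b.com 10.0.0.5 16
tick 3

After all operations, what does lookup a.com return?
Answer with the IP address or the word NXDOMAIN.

Answer: 10.0.0.5

Derivation:
Op 1: insert b.com -> 10.0.0.4 (expiry=0+2=2). clock=0
Op 2: insert a.com -> 10.0.0.2 (expiry=0+15=15). clock=0
Op 3: tick 2 -> clock=2. purged={b.com}
Op 4: tick 2 -> clock=4.
Op 5: tick 4 -> clock=8.
Op 6: insert a.com -> 10.0.0.3 (expiry=8+11=19). clock=8
Op 7: tick 1 -> clock=9.
Op 8: insert b.com -> 10.0.0.5 (expiry=9+16=25). clock=9
Op 9: tick 2 -> clock=11.
Op 10: insert a.com -> 10.0.0.5 (expiry=11+14=25). clock=11
Op 11: tick 4 -> clock=15.
Op 12: tick 2 -> clock=17.
Op 13: insert a.com -> 10.0.0.6 (expiry=17+16=33). clock=17
Op 14: tick 3 -> clock=20.
Op 15: insert a.com -> 10.0.0.5 (expiry=20+4=24). clock=20
Op 16: insert a.com -> 10.0.0.2 (expiry=20+10=30). clock=20
Op 17: insert a.com -> 10.0.0.5 (expiry=20+16=36). clock=20
Op 18: insert b.com -> 10.0.0.6 (expiry=20+15=35). clock=20
Op 19: tick 1 -> clock=21.
Op 20: insert b.com -> 10.0.0.5 (expiry=21+16=37). clock=21
Op 21: tick 3 -> clock=24.
lookup a.com: present, ip=10.0.0.5 expiry=36 > clock=24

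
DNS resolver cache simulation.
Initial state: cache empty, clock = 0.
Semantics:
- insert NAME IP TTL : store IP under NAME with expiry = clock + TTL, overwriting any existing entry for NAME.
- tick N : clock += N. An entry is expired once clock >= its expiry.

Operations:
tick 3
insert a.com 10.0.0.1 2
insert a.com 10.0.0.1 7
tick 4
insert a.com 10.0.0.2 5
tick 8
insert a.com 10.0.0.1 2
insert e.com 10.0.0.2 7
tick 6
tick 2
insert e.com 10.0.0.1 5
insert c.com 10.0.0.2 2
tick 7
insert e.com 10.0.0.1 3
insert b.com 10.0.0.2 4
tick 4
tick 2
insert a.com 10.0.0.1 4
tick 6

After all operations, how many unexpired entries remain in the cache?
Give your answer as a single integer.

Answer: 0

Derivation:
Op 1: tick 3 -> clock=3.
Op 2: insert a.com -> 10.0.0.1 (expiry=3+2=5). clock=3
Op 3: insert a.com -> 10.0.0.1 (expiry=3+7=10). clock=3
Op 4: tick 4 -> clock=7.
Op 5: insert a.com -> 10.0.0.2 (expiry=7+5=12). clock=7
Op 6: tick 8 -> clock=15. purged={a.com}
Op 7: insert a.com -> 10.0.0.1 (expiry=15+2=17). clock=15
Op 8: insert e.com -> 10.0.0.2 (expiry=15+7=22). clock=15
Op 9: tick 6 -> clock=21. purged={a.com}
Op 10: tick 2 -> clock=23. purged={e.com}
Op 11: insert e.com -> 10.0.0.1 (expiry=23+5=28). clock=23
Op 12: insert c.com -> 10.0.0.2 (expiry=23+2=25). clock=23
Op 13: tick 7 -> clock=30. purged={c.com,e.com}
Op 14: insert e.com -> 10.0.0.1 (expiry=30+3=33). clock=30
Op 15: insert b.com -> 10.0.0.2 (expiry=30+4=34). clock=30
Op 16: tick 4 -> clock=34. purged={b.com,e.com}
Op 17: tick 2 -> clock=36.
Op 18: insert a.com -> 10.0.0.1 (expiry=36+4=40). clock=36
Op 19: tick 6 -> clock=42. purged={a.com}
Final cache (unexpired): {} -> size=0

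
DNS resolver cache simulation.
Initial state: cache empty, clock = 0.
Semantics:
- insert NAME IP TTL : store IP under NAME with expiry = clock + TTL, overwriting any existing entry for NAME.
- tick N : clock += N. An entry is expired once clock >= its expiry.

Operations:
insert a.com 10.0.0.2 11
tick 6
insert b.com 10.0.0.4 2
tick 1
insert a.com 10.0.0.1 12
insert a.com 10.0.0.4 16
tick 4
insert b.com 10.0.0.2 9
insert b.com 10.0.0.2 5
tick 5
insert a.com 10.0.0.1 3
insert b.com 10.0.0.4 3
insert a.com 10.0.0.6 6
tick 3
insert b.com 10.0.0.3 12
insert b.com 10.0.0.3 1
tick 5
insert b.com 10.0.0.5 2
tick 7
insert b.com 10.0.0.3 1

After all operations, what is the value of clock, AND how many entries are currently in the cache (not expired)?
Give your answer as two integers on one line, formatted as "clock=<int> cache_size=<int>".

Answer: clock=31 cache_size=1

Derivation:
Op 1: insert a.com -> 10.0.0.2 (expiry=0+11=11). clock=0
Op 2: tick 6 -> clock=6.
Op 3: insert b.com -> 10.0.0.4 (expiry=6+2=8). clock=6
Op 4: tick 1 -> clock=7.
Op 5: insert a.com -> 10.0.0.1 (expiry=7+12=19). clock=7
Op 6: insert a.com -> 10.0.0.4 (expiry=7+16=23). clock=7
Op 7: tick 4 -> clock=11. purged={b.com}
Op 8: insert b.com -> 10.0.0.2 (expiry=11+9=20). clock=11
Op 9: insert b.com -> 10.0.0.2 (expiry=11+5=16). clock=11
Op 10: tick 5 -> clock=16. purged={b.com}
Op 11: insert a.com -> 10.0.0.1 (expiry=16+3=19). clock=16
Op 12: insert b.com -> 10.0.0.4 (expiry=16+3=19). clock=16
Op 13: insert a.com -> 10.0.0.6 (expiry=16+6=22). clock=16
Op 14: tick 3 -> clock=19. purged={b.com}
Op 15: insert b.com -> 10.0.0.3 (expiry=19+12=31). clock=19
Op 16: insert b.com -> 10.0.0.3 (expiry=19+1=20). clock=19
Op 17: tick 5 -> clock=24. purged={a.com,b.com}
Op 18: insert b.com -> 10.0.0.5 (expiry=24+2=26). clock=24
Op 19: tick 7 -> clock=31. purged={b.com}
Op 20: insert b.com -> 10.0.0.3 (expiry=31+1=32). clock=31
Final clock = 31
Final cache (unexpired): {b.com} -> size=1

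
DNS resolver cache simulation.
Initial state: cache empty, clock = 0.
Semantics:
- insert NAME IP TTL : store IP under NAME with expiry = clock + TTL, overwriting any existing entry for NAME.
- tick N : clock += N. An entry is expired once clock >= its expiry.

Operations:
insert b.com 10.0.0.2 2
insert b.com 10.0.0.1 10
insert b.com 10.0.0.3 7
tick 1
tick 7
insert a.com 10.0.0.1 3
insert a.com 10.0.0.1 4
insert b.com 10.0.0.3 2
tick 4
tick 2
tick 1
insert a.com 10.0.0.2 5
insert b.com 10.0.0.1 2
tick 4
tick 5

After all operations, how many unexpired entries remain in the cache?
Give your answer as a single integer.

Answer: 0

Derivation:
Op 1: insert b.com -> 10.0.0.2 (expiry=0+2=2). clock=0
Op 2: insert b.com -> 10.0.0.1 (expiry=0+10=10). clock=0
Op 3: insert b.com -> 10.0.0.3 (expiry=0+7=7). clock=0
Op 4: tick 1 -> clock=1.
Op 5: tick 7 -> clock=8. purged={b.com}
Op 6: insert a.com -> 10.0.0.1 (expiry=8+3=11). clock=8
Op 7: insert a.com -> 10.0.0.1 (expiry=8+4=12). clock=8
Op 8: insert b.com -> 10.0.0.3 (expiry=8+2=10). clock=8
Op 9: tick 4 -> clock=12. purged={a.com,b.com}
Op 10: tick 2 -> clock=14.
Op 11: tick 1 -> clock=15.
Op 12: insert a.com -> 10.0.0.2 (expiry=15+5=20). clock=15
Op 13: insert b.com -> 10.0.0.1 (expiry=15+2=17). clock=15
Op 14: tick 4 -> clock=19. purged={b.com}
Op 15: tick 5 -> clock=24. purged={a.com}
Final cache (unexpired): {} -> size=0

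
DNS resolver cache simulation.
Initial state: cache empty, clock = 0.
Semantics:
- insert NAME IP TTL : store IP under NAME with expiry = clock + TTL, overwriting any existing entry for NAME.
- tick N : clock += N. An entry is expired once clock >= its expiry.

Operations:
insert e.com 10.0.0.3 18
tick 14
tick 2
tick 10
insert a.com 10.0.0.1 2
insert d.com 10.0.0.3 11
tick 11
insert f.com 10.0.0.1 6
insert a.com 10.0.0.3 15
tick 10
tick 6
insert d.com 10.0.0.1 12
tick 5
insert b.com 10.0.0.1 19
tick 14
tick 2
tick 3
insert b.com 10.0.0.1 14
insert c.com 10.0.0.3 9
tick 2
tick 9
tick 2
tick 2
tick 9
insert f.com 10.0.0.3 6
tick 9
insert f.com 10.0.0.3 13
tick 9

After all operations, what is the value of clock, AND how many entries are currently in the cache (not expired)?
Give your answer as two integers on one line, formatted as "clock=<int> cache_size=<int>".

Op 1: insert e.com -> 10.0.0.3 (expiry=0+18=18). clock=0
Op 2: tick 14 -> clock=14.
Op 3: tick 2 -> clock=16.
Op 4: tick 10 -> clock=26. purged={e.com}
Op 5: insert a.com -> 10.0.0.1 (expiry=26+2=28). clock=26
Op 6: insert d.com -> 10.0.0.3 (expiry=26+11=37). clock=26
Op 7: tick 11 -> clock=37. purged={a.com,d.com}
Op 8: insert f.com -> 10.0.0.1 (expiry=37+6=43). clock=37
Op 9: insert a.com -> 10.0.0.3 (expiry=37+15=52). clock=37
Op 10: tick 10 -> clock=47. purged={f.com}
Op 11: tick 6 -> clock=53. purged={a.com}
Op 12: insert d.com -> 10.0.0.1 (expiry=53+12=65). clock=53
Op 13: tick 5 -> clock=58.
Op 14: insert b.com -> 10.0.0.1 (expiry=58+19=77). clock=58
Op 15: tick 14 -> clock=72. purged={d.com}
Op 16: tick 2 -> clock=74.
Op 17: tick 3 -> clock=77. purged={b.com}
Op 18: insert b.com -> 10.0.0.1 (expiry=77+14=91). clock=77
Op 19: insert c.com -> 10.0.0.3 (expiry=77+9=86). clock=77
Op 20: tick 2 -> clock=79.
Op 21: tick 9 -> clock=88. purged={c.com}
Op 22: tick 2 -> clock=90.
Op 23: tick 2 -> clock=92. purged={b.com}
Op 24: tick 9 -> clock=101.
Op 25: insert f.com -> 10.0.0.3 (expiry=101+6=107). clock=101
Op 26: tick 9 -> clock=110. purged={f.com}
Op 27: insert f.com -> 10.0.0.3 (expiry=110+13=123). clock=110
Op 28: tick 9 -> clock=119.
Final clock = 119
Final cache (unexpired): {f.com} -> size=1

Answer: clock=119 cache_size=1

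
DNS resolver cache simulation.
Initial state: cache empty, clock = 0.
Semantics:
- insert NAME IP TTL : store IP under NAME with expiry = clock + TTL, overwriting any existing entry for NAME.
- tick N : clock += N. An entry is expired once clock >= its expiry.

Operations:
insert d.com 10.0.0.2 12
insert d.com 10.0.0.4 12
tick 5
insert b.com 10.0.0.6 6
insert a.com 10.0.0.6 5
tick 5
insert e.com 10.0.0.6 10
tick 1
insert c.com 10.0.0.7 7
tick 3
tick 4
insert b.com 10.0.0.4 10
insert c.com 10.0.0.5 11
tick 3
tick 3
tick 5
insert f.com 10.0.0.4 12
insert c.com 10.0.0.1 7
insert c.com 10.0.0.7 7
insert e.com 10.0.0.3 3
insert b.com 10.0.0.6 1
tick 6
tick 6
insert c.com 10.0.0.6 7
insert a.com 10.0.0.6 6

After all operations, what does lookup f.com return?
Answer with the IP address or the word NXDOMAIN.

Op 1: insert d.com -> 10.0.0.2 (expiry=0+12=12). clock=0
Op 2: insert d.com -> 10.0.0.4 (expiry=0+12=12). clock=0
Op 3: tick 5 -> clock=5.
Op 4: insert b.com -> 10.0.0.6 (expiry=5+6=11). clock=5
Op 5: insert a.com -> 10.0.0.6 (expiry=5+5=10). clock=5
Op 6: tick 5 -> clock=10. purged={a.com}
Op 7: insert e.com -> 10.0.0.6 (expiry=10+10=20). clock=10
Op 8: tick 1 -> clock=11. purged={b.com}
Op 9: insert c.com -> 10.0.0.7 (expiry=11+7=18). clock=11
Op 10: tick 3 -> clock=14. purged={d.com}
Op 11: tick 4 -> clock=18. purged={c.com}
Op 12: insert b.com -> 10.0.0.4 (expiry=18+10=28). clock=18
Op 13: insert c.com -> 10.0.0.5 (expiry=18+11=29). clock=18
Op 14: tick 3 -> clock=21. purged={e.com}
Op 15: tick 3 -> clock=24.
Op 16: tick 5 -> clock=29. purged={b.com,c.com}
Op 17: insert f.com -> 10.0.0.4 (expiry=29+12=41). clock=29
Op 18: insert c.com -> 10.0.0.1 (expiry=29+7=36). clock=29
Op 19: insert c.com -> 10.0.0.7 (expiry=29+7=36). clock=29
Op 20: insert e.com -> 10.0.0.3 (expiry=29+3=32). clock=29
Op 21: insert b.com -> 10.0.0.6 (expiry=29+1=30). clock=29
Op 22: tick 6 -> clock=35. purged={b.com,e.com}
Op 23: tick 6 -> clock=41. purged={c.com,f.com}
Op 24: insert c.com -> 10.0.0.6 (expiry=41+7=48). clock=41
Op 25: insert a.com -> 10.0.0.6 (expiry=41+6=47). clock=41
lookup f.com: not in cache (expired or never inserted)

Answer: NXDOMAIN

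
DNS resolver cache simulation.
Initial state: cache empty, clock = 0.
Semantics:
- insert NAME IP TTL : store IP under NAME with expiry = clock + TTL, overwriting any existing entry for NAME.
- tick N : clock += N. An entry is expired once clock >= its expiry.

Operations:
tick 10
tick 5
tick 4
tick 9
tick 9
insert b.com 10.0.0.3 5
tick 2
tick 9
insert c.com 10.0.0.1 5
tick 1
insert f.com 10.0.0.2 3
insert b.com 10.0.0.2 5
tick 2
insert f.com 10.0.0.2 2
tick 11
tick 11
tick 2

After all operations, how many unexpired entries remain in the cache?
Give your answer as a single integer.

Op 1: tick 10 -> clock=10.
Op 2: tick 5 -> clock=15.
Op 3: tick 4 -> clock=19.
Op 4: tick 9 -> clock=28.
Op 5: tick 9 -> clock=37.
Op 6: insert b.com -> 10.0.0.3 (expiry=37+5=42). clock=37
Op 7: tick 2 -> clock=39.
Op 8: tick 9 -> clock=48. purged={b.com}
Op 9: insert c.com -> 10.0.0.1 (expiry=48+5=53). clock=48
Op 10: tick 1 -> clock=49.
Op 11: insert f.com -> 10.0.0.2 (expiry=49+3=52). clock=49
Op 12: insert b.com -> 10.0.0.2 (expiry=49+5=54). clock=49
Op 13: tick 2 -> clock=51.
Op 14: insert f.com -> 10.0.0.2 (expiry=51+2=53). clock=51
Op 15: tick 11 -> clock=62. purged={b.com,c.com,f.com}
Op 16: tick 11 -> clock=73.
Op 17: tick 2 -> clock=75.
Final cache (unexpired): {} -> size=0

Answer: 0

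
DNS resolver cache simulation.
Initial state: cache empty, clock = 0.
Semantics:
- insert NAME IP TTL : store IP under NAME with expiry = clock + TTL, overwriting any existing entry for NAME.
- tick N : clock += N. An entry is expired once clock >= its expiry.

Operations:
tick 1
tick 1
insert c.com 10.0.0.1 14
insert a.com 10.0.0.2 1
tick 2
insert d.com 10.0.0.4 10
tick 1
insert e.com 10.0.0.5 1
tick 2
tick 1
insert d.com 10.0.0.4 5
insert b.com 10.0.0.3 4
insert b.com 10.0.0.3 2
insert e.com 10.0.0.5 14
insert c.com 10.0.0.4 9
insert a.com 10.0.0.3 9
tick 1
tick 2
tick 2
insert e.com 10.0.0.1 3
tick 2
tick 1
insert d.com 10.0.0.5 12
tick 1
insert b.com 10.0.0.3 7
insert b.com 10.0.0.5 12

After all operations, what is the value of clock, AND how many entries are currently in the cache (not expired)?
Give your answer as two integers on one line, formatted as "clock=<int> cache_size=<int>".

Op 1: tick 1 -> clock=1.
Op 2: tick 1 -> clock=2.
Op 3: insert c.com -> 10.0.0.1 (expiry=2+14=16). clock=2
Op 4: insert a.com -> 10.0.0.2 (expiry=2+1=3). clock=2
Op 5: tick 2 -> clock=4. purged={a.com}
Op 6: insert d.com -> 10.0.0.4 (expiry=4+10=14). clock=4
Op 7: tick 1 -> clock=5.
Op 8: insert e.com -> 10.0.0.5 (expiry=5+1=6). clock=5
Op 9: tick 2 -> clock=7. purged={e.com}
Op 10: tick 1 -> clock=8.
Op 11: insert d.com -> 10.0.0.4 (expiry=8+5=13). clock=8
Op 12: insert b.com -> 10.0.0.3 (expiry=8+4=12). clock=8
Op 13: insert b.com -> 10.0.0.3 (expiry=8+2=10). clock=8
Op 14: insert e.com -> 10.0.0.5 (expiry=8+14=22). clock=8
Op 15: insert c.com -> 10.0.0.4 (expiry=8+9=17). clock=8
Op 16: insert a.com -> 10.0.0.3 (expiry=8+9=17). clock=8
Op 17: tick 1 -> clock=9.
Op 18: tick 2 -> clock=11. purged={b.com}
Op 19: tick 2 -> clock=13. purged={d.com}
Op 20: insert e.com -> 10.0.0.1 (expiry=13+3=16). clock=13
Op 21: tick 2 -> clock=15.
Op 22: tick 1 -> clock=16. purged={e.com}
Op 23: insert d.com -> 10.0.0.5 (expiry=16+12=28). clock=16
Op 24: tick 1 -> clock=17. purged={a.com,c.com}
Op 25: insert b.com -> 10.0.0.3 (expiry=17+7=24). clock=17
Op 26: insert b.com -> 10.0.0.5 (expiry=17+12=29). clock=17
Final clock = 17
Final cache (unexpired): {b.com,d.com} -> size=2

Answer: clock=17 cache_size=2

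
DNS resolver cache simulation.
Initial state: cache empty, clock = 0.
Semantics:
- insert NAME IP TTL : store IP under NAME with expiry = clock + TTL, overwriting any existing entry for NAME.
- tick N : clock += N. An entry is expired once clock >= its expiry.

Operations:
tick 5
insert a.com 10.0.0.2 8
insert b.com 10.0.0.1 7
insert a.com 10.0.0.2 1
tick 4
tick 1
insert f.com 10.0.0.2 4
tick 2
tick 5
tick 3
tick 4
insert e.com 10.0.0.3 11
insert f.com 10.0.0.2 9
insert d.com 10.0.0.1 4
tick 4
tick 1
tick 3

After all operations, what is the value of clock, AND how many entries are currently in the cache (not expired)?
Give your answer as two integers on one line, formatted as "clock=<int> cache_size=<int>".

Op 1: tick 5 -> clock=5.
Op 2: insert a.com -> 10.0.0.2 (expiry=5+8=13). clock=5
Op 3: insert b.com -> 10.0.0.1 (expiry=5+7=12). clock=5
Op 4: insert a.com -> 10.0.0.2 (expiry=5+1=6). clock=5
Op 5: tick 4 -> clock=9. purged={a.com}
Op 6: tick 1 -> clock=10.
Op 7: insert f.com -> 10.0.0.2 (expiry=10+4=14). clock=10
Op 8: tick 2 -> clock=12. purged={b.com}
Op 9: tick 5 -> clock=17. purged={f.com}
Op 10: tick 3 -> clock=20.
Op 11: tick 4 -> clock=24.
Op 12: insert e.com -> 10.0.0.3 (expiry=24+11=35). clock=24
Op 13: insert f.com -> 10.0.0.2 (expiry=24+9=33). clock=24
Op 14: insert d.com -> 10.0.0.1 (expiry=24+4=28). clock=24
Op 15: tick 4 -> clock=28. purged={d.com}
Op 16: tick 1 -> clock=29.
Op 17: tick 3 -> clock=32.
Final clock = 32
Final cache (unexpired): {e.com,f.com} -> size=2

Answer: clock=32 cache_size=2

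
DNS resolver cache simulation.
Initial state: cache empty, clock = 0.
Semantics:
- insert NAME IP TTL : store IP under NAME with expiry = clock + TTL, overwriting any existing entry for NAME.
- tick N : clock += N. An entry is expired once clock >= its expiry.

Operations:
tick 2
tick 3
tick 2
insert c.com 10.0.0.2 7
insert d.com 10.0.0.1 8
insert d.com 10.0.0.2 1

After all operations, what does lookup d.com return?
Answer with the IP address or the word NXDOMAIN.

Op 1: tick 2 -> clock=2.
Op 2: tick 3 -> clock=5.
Op 3: tick 2 -> clock=7.
Op 4: insert c.com -> 10.0.0.2 (expiry=7+7=14). clock=7
Op 5: insert d.com -> 10.0.0.1 (expiry=7+8=15). clock=7
Op 6: insert d.com -> 10.0.0.2 (expiry=7+1=8). clock=7
lookup d.com: present, ip=10.0.0.2 expiry=8 > clock=7

Answer: 10.0.0.2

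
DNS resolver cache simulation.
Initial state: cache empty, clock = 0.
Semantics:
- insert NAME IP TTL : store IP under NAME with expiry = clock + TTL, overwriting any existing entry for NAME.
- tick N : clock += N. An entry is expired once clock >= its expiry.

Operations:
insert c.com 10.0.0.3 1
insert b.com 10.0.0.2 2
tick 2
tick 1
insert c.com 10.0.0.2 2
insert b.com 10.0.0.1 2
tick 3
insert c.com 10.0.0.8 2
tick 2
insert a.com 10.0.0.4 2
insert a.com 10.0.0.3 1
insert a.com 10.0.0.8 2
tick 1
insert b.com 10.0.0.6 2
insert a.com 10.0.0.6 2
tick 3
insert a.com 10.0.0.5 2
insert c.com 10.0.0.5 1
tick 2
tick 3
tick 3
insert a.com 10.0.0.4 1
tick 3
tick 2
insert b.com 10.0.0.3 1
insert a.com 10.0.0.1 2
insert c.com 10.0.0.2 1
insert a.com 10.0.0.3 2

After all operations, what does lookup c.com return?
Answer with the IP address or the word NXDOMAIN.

Answer: 10.0.0.2

Derivation:
Op 1: insert c.com -> 10.0.0.3 (expiry=0+1=1). clock=0
Op 2: insert b.com -> 10.0.0.2 (expiry=0+2=2). clock=0
Op 3: tick 2 -> clock=2. purged={b.com,c.com}
Op 4: tick 1 -> clock=3.
Op 5: insert c.com -> 10.0.0.2 (expiry=3+2=5). clock=3
Op 6: insert b.com -> 10.0.0.1 (expiry=3+2=5). clock=3
Op 7: tick 3 -> clock=6. purged={b.com,c.com}
Op 8: insert c.com -> 10.0.0.8 (expiry=6+2=8). clock=6
Op 9: tick 2 -> clock=8. purged={c.com}
Op 10: insert a.com -> 10.0.0.4 (expiry=8+2=10). clock=8
Op 11: insert a.com -> 10.0.0.3 (expiry=8+1=9). clock=8
Op 12: insert a.com -> 10.0.0.8 (expiry=8+2=10). clock=8
Op 13: tick 1 -> clock=9.
Op 14: insert b.com -> 10.0.0.6 (expiry=9+2=11). clock=9
Op 15: insert a.com -> 10.0.0.6 (expiry=9+2=11). clock=9
Op 16: tick 3 -> clock=12. purged={a.com,b.com}
Op 17: insert a.com -> 10.0.0.5 (expiry=12+2=14). clock=12
Op 18: insert c.com -> 10.0.0.5 (expiry=12+1=13). clock=12
Op 19: tick 2 -> clock=14. purged={a.com,c.com}
Op 20: tick 3 -> clock=17.
Op 21: tick 3 -> clock=20.
Op 22: insert a.com -> 10.0.0.4 (expiry=20+1=21). clock=20
Op 23: tick 3 -> clock=23. purged={a.com}
Op 24: tick 2 -> clock=25.
Op 25: insert b.com -> 10.0.0.3 (expiry=25+1=26). clock=25
Op 26: insert a.com -> 10.0.0.1 (expiry=25+2=27). clock=25
Op 27: insert c.com -> 10.0.0.2 (expiry=25+1=26). clock=25
Op 28: insert a.com -> 10.0.0.3 (expiry=25+2=27). clock=25
lookup c.com: present, ip=10.0.0.2 expiry=26 > clock=25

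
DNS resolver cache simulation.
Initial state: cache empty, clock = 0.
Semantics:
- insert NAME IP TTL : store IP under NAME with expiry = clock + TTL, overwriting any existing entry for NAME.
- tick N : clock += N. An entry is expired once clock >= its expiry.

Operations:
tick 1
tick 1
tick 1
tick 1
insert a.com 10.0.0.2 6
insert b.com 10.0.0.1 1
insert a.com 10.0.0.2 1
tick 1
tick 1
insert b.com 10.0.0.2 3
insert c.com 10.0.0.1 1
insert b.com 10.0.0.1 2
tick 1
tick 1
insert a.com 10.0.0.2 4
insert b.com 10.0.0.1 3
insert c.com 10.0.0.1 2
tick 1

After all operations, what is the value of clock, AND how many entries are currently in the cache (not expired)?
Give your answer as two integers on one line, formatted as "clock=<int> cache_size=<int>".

Op 1: tick 1 -> clock=1.
Op 2: tick 1 -> clock=2.
Op 3: tick 1 -> clock=3.
Op 4: tick 1 -> clock=4.
Op 5: insert a.com -> 10.0.0.2 (expiry=4+6=10). clock=4
Op 6: insert b.com -> 10.0.0.1 (expiry=4+1=5). clock=4
Op 7: insert a.com -> 10.0.0.2 (expiry=4+1=5). clock=4
Op 8: tick 1 -> clock=5. purged={a.com,b.com}
Op 9: tick 1 -> clock=6.
Op 10: insert b.com -> 10.0.0.2 (expiry=6+3=9). clock=6
Op 11: insert c.com -> 10.0.0.1 (expiry=6+1=7). clock=6
Op 12: insert b.com -> 10.0.0.1 (expiry=6+2=8). clock=6
Op 13: tick 1 -> clock=7. purged={c.com}
Op 14: tick 1 -> clock=8. purged={b.com}
Op 15: insert a.com -> 10.0.0.2 (expiry=8+4=12). clock=8
Op 16: insert b.com -> 10.0.0.1 (expiry=8+3=11). clock=8
Op 17: insert c.com -> 10.0.0.1 (expiry=8+2=10). clock=8
Op 18: tick 1 -> clock=9.
Final clock = 9
Final cache (unexpired): {a.com,b.com,c.com} -> size=3

Answer: clock=9 cache_size=3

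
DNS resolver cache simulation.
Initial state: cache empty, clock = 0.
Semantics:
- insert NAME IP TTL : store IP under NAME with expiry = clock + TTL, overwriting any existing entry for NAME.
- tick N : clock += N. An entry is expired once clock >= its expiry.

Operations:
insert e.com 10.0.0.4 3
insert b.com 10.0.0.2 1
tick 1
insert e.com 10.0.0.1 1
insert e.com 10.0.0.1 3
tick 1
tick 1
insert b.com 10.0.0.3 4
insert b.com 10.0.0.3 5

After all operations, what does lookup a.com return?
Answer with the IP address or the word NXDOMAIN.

Answer: NXDOMAIN

Derivation:
Op 1: insert e.com -> 10.0.0.4 (expiry=0+3=3). clock=0
Op 2: insert b.com -> 10.0.0.2 (expiry=0+1=1). clock=0
Op 3: tick 1 -> clock=1. purged={b.com}
Op 4: insert e.com -> 10.0.0.1 (expiry=1+1=2). clock=1
Op 5: insert e.com -> 10.0.0.1 (expiry=1+3=4). clock=1
Op 6: tick 1 -> clock=2.
Op 7: tick 1 -> clock=3.
Op 8: insert b.com -> 10.0.0.3 (expiry=3+4=7). clock=3
Op 9: insert b.com -> 10.0.0.3 (expiry=3+5=8). clock=3
lookup a.com: not in cache (expired or never inserted)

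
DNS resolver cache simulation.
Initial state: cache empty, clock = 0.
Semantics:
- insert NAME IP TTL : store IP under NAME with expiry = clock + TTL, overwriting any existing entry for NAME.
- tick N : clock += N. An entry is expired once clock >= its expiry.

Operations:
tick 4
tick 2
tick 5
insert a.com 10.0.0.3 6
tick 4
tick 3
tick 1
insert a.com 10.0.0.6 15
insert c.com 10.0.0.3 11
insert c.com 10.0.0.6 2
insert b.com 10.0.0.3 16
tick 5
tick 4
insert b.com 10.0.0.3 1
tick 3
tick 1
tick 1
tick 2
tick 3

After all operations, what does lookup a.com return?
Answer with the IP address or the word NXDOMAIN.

Op 1: tick 4 -> clock=4.
Op 2: tick 2 -> clock=6.
Op 3: tick 5 -> clock=11.
Op 4: insert a.com -> 10.0.0.3 (expiry=11+6=17). clock=11
Op 5: tick 4 -> clock=15.
Op 6: tick 3 -> clock=18. purged={a.com}
Op 7: tick 1 -> clock=19.
Op 8: insert a.com -> 10.0.0.6 (expiry=19+15=34). clock=19
Op 9: insert c.com -> 10.0.0.3 (expiry=19+11=30). clock=19
Op 10: insert c.com -> 10.0.0.6 (expiry=19+2=21). clock=19
Op 11: insert b.com -> 10.0.0.3 (expiry=19+16=35). clock=19
Op 12: tick 5 -> clock=24. purged={c.com}
Op 13: tick 4 -> clock=28.
Op 14: insert b.com -> 10.0.0.3 (expiry=28+1=29). clock=28
Op 15: tick 3 -> clock=31. purged={b.com}
Op 16: tick 1 -> clock=32.
Op 17: tick 1 -> clock=33.
Op 18: tick 2 -> clock=35. purged={a.com}
Op 19: tick 3 -> clock=38.
lookup a.com: not in cache (expired or never inserted)

Answer: NXDOMAIN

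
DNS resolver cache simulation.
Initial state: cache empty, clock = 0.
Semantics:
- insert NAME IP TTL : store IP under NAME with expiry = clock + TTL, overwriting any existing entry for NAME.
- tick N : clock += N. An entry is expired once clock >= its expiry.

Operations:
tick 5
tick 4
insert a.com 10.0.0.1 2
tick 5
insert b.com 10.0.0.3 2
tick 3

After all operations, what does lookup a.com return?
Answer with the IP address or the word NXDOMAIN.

Answer: NXDOMAIN

Derivation:
Op 1: tick 5 -> clock=5.
Op 2: tick 4 -> clock=9.
Op 3: insert a.com -> 10.0.0.1 (expiry=9+2=11). clock=9
Op 4: tick 5 -> clock=14. purged={a.com}
Op 5: insert b.com -> 10.0.0.3 (expiry=14+2=16). clock=14
Op 6: tick 3 -> clock=17. purged={b.com}
lookup a.com: not in cache (expired or never inserted)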